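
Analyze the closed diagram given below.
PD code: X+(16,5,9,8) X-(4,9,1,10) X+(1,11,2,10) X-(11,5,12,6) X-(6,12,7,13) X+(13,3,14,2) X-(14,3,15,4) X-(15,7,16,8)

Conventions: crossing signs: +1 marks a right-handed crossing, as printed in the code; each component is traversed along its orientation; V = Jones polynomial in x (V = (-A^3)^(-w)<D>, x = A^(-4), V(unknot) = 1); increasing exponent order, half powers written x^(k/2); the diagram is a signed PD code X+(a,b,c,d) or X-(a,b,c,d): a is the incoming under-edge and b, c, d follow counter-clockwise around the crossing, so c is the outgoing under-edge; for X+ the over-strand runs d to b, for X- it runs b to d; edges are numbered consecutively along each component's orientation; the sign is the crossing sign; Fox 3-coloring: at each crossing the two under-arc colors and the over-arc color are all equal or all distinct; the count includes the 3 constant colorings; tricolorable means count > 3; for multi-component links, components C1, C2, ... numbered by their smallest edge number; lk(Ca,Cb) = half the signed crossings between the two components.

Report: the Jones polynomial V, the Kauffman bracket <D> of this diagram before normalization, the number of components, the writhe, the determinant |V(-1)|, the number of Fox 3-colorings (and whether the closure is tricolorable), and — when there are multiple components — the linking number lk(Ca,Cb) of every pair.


V(x) = x^-3 + x^-2 + x^-1 + 1
bracket: A^-6 + A^-2 + A^2 + A^6, w = -2
3 components, writhe -2, over 8 crossings
lk(C1,C2) = 0
linking number lk(C1,C3) = 0
lk(C2,C3): -1
det 0, colorings 9 of 3^8 — tricolorable
observation: summing lk over 3 pairs gives -1


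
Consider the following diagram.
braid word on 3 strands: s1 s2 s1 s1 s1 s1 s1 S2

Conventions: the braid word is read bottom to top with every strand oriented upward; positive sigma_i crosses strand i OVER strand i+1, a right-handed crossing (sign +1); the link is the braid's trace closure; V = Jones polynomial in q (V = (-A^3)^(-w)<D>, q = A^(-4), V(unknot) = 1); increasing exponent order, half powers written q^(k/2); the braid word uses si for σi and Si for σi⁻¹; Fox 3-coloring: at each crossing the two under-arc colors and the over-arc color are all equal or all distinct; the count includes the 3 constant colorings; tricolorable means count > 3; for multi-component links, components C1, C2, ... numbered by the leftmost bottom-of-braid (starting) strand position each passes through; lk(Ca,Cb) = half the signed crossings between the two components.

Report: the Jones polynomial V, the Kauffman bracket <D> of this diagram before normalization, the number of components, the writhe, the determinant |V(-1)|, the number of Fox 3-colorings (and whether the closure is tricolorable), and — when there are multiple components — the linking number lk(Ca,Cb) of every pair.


V = q^2 + q^4 - q^5 + q^6 - q^7
<D> = -A^-10 + A^-6 - A^-2 + A^2 + A^10 (w = +6)
1 component over 8 crossings, w = +6
3 Fox colorings among 3^8, |V(-1)| = 5: not tricolorable
why: w = +6 (over 8 crossings) is diagram-only; (-A^3)^(-6) removes it from V


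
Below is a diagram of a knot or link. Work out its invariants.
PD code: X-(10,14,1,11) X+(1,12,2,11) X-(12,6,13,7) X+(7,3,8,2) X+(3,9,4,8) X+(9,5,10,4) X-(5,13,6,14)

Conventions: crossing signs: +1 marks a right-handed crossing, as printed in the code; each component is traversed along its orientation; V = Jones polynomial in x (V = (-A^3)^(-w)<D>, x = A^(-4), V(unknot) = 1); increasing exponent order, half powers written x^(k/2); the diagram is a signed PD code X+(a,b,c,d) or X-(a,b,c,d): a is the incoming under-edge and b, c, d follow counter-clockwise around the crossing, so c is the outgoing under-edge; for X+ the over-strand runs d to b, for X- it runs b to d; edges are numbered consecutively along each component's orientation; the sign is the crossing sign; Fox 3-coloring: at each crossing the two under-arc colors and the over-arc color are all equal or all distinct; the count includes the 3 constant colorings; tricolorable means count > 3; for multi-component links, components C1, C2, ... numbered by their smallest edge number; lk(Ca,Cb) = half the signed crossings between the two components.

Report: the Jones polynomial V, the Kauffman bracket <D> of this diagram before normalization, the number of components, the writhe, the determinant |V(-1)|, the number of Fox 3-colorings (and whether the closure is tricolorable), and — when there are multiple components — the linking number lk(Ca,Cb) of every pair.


Jones polynomial: V(x) = -x^(-3/2) - 2x^(1/2) + x^(3/2) - x^(5/2) + x^(7/2)
<D> = -A^-11 + A^-7 - A^-3 + 2A + A^9; writhe +1
components 2, writhe +1 (7 crossings)
linking number lk(C1,C2) = -1
3-colorings: 9 of 3^7, det 6 — tricolorable
note: w = +1 shifts under R1 moves; the (-A^3)^(-1) factor cancels that in V


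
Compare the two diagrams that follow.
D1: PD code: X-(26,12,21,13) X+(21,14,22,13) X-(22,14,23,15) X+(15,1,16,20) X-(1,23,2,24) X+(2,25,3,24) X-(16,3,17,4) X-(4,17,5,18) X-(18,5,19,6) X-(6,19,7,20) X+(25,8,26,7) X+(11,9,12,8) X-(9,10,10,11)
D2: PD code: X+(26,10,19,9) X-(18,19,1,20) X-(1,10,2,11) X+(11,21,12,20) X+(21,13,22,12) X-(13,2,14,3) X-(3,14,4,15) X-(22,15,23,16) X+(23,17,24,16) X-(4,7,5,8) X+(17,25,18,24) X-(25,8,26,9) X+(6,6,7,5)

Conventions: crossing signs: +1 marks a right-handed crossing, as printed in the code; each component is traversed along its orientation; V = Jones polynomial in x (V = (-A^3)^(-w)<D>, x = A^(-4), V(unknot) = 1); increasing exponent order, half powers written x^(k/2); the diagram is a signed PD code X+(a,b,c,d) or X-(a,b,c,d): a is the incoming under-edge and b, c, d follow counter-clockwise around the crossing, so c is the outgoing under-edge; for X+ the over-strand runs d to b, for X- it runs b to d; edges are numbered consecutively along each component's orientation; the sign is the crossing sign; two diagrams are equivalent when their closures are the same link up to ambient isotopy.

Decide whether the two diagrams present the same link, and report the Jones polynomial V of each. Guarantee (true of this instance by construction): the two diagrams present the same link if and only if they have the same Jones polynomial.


equivalent: no
V(D1) = x^(-9/2) - x^(-5/2) - x^(-3/2) - x^(-1/2)  (w -3, c 13, <D> = A^-7 + A^-3 + A - A^9)
D2 (bracket A^-9 + 2A^-1 - A^3 + A^7 - A^11; 13 crossings at w = -1): V = x^(-7/2) - x^(-5/2) + x^(-3/2) - 2x^(-1/2) - x^(3/2)
why: comparing 2 Jones polynomials yields 2 groups


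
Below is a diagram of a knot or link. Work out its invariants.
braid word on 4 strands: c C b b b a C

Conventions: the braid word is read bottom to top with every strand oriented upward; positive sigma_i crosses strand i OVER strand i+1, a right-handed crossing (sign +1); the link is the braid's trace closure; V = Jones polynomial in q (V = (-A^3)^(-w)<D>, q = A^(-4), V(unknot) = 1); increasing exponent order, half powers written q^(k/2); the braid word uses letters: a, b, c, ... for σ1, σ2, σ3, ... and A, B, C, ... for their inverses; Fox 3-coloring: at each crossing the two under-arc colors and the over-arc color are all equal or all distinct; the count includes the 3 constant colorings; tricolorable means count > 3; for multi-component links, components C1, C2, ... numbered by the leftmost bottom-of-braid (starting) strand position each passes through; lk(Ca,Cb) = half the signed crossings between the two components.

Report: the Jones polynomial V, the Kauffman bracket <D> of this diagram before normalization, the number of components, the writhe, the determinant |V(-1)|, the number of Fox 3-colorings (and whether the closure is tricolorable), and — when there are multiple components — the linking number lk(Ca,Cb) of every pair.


V(q) = q + q^3 - q^4
bracket: A^-7 - A^-3 - A^5, w = +3
1 component, writhe +3, over 7 crossings
det 3, colorings 9 of 3^7 — tricolorable
observation: det 3 = |V(-1)|; divisible by 3, so tricolorable


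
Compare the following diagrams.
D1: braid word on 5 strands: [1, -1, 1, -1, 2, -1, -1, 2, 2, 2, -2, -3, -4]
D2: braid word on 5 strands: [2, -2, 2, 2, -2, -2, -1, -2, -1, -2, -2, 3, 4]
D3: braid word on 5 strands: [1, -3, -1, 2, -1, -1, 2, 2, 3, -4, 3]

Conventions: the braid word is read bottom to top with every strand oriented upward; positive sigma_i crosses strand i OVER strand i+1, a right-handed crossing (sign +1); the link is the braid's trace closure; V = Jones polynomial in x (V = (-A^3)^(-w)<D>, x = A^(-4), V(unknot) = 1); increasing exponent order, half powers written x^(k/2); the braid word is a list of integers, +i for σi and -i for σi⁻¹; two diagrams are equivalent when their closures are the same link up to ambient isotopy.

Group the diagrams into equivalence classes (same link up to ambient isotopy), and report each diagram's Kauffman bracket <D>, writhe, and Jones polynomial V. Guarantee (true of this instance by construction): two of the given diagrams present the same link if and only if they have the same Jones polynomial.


equivalence classes: {D1, D3} | {D2}
D1 (bracket -A^-17 + A^-13 - A^-9 + 2A^-5 + A^3; 13 crossings at w = -1): V = -x^(-3/2) - 2x^(1/2) + x^(3/2) - x^(5/2) + x^(7/2)
D2 (bracket A^-3 + A^5 - A^9 + A^13; 13 crossings at w = -3): V = -x^(-11/2) + x^(-9/2) - x^(-7/2) - x^(-3/2)
V(D3) = -x^(-3/2) - 2x^(1/2) + x^(3/2) - x^(5/2) + x^(7/2)  (w +1, c 11, <D> = -A^-11 + A^-7 - A^-3 + 2A + A^9)
observation: 2 classes among 3 diagrams; unequal V(x) rules out equality


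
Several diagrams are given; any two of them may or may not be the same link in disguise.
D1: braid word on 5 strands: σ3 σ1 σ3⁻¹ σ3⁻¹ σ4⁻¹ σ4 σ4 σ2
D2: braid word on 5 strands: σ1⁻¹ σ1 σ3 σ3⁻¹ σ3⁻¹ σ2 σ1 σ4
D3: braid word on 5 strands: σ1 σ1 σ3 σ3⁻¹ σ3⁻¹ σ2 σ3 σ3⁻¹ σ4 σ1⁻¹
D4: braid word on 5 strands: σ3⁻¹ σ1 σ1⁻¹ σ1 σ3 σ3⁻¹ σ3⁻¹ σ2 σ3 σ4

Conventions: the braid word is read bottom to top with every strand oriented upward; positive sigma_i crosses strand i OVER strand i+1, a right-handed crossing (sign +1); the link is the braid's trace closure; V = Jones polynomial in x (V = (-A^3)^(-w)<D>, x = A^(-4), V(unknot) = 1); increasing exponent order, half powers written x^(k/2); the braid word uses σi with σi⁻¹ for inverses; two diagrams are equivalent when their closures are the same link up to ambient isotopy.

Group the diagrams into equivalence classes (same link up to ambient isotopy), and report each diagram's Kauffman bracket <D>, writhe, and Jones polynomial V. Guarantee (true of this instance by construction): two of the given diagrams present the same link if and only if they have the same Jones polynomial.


equivalence classes: {D1, D2, D3, D4}
D1 (bracket A^6; 8 crossings at w = +2): V = 1
V(D2) = 1  [8 crossings, <D> = A^6, w = +2]
D3 (bracket A^6; 10 crossings at w = +2): V = 1
D4 (bracket A^6; 10 crossings at w = +2): V = 1
observation: one V(x) for all 4 diagrams — one class (guaranteed)


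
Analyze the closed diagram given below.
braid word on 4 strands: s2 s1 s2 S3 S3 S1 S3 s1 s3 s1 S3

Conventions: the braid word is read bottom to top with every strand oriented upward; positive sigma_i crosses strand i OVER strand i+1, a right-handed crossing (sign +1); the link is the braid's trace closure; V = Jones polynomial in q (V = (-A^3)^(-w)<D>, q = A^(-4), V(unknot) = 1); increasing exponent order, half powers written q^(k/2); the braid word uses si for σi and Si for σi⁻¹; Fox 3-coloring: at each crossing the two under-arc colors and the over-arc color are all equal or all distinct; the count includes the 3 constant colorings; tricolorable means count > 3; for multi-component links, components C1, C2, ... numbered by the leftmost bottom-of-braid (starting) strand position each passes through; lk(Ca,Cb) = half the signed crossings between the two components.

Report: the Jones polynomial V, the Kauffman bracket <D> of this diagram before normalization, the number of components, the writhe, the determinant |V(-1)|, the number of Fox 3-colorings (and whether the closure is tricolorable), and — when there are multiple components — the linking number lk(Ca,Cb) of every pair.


Jones polynomial: V(q) = -q^-3 + q^-2 - q^-1 + 3 - q + q^2 - q^3
<D> = A^-9 - A^-5 + A^-1 - 3A^3 + A^7 - A^11 + A^15; writhe +1
components 1, writhe +1 (11 crossings)
3-colorings: 27 of 3^11, det 9 — tricolorable
note: w = +1 shifts under R1 moves; the (-A^3)^(-1) factor cancels that in V


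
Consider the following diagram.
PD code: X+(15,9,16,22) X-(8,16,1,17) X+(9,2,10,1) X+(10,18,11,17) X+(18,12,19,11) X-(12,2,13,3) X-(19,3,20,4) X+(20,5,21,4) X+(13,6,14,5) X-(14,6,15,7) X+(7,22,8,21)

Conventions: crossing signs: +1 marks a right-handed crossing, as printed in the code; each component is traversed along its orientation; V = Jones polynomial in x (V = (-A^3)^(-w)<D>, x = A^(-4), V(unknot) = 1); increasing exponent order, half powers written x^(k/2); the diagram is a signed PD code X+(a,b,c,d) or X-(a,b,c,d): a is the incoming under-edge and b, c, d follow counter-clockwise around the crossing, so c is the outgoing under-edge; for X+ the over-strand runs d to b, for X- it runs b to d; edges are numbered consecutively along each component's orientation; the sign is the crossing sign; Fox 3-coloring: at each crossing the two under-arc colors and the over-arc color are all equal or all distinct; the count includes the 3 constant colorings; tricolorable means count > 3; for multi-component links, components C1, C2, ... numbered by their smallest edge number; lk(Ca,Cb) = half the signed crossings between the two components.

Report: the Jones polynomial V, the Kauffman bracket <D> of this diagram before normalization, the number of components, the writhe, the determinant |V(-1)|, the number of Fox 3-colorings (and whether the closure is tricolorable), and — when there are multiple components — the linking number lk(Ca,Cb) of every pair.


V(x) = -2x^(1/2) + x^(3/2) - 2x^(5/2) + x^(7/2) - x^(9/2) + x^(11/2)
bracket: -A^-13 + A^-9 - A^-5 + 2A^-1 - A^3 + 2A^7, w = +3
2 components, writhe +3, over 11 crossings
lk(C1,C2) = 0
det 8, colorings 3 of 3^11 — not tricolorable
observation: w = +3 (over 11 crossings) is diagram-only; (-A^3)^(-3) removes it from V


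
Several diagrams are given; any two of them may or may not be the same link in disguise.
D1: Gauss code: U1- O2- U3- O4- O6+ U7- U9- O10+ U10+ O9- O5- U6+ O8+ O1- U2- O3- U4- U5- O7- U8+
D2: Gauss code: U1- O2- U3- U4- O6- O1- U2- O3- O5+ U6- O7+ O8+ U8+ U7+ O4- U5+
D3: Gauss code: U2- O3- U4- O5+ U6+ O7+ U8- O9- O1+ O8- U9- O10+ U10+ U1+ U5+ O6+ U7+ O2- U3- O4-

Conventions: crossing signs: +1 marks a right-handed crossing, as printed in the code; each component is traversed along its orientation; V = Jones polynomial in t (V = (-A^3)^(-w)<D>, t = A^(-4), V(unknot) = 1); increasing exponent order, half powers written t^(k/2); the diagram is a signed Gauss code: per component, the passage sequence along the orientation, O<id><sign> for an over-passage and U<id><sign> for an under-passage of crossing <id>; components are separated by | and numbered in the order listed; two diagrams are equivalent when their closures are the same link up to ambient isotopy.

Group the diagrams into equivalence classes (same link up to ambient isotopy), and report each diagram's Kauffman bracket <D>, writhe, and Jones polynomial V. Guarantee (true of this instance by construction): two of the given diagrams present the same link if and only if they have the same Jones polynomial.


equivalence classes: {D1, D2} | {D3}
D1 (bracket A^-8 - A^-4 + 2 - A^4 + A^8 - A^12; 10 crossings at w = -4): V = -t^-6 + t^-5 - t^-4 + 2t^-3 - t^-2 + t^-1
V(D2) = -t^-6 + t^-5 - t^-4 + 2t^-3 - t^-2 + t^-1  [8 crossings, <D> = A^-2 - A^2 + 2A^6 - A^10 + A^14 - A^18, w = -2]
V(D3) = -t^-3 + t^-2 - t^-1 + 3 - t + t^2 - t^3  (w 0, c 10, <D> = -A^-12 + A^-8 - A^-4 + 3 - A^4 + A^8 - A^12)
observation: V(t) takes 2 values over 3 diagrams, fixing the grouping


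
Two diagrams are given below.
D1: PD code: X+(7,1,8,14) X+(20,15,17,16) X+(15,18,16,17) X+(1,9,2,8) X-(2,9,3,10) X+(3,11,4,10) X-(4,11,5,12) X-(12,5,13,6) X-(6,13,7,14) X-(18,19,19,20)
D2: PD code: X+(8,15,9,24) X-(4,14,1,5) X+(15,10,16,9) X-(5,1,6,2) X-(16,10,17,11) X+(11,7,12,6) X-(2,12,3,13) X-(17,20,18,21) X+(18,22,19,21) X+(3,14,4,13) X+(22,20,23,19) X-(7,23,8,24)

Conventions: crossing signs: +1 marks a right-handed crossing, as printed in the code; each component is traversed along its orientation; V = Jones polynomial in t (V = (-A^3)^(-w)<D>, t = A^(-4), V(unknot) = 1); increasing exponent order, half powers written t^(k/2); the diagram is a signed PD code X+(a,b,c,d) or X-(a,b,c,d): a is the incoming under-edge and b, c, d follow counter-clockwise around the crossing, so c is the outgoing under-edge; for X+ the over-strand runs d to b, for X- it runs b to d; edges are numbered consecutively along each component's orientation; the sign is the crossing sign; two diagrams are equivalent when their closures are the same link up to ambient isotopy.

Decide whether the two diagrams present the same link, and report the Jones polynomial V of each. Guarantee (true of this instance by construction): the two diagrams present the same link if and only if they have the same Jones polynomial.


equivalent: no
V(D1) = 1 + t + t^2 + t^3  (w 0, c 10, <D> = A^-12 + A^-8 + A^-4 + 1)
V(D2) = t^-3 + t^-2 + t^-1 + 1  (w 0, c 12, <D> = 1 + A^4 + A^8 + A^12)
why: 2 values of V(t) split the 2 diagrams


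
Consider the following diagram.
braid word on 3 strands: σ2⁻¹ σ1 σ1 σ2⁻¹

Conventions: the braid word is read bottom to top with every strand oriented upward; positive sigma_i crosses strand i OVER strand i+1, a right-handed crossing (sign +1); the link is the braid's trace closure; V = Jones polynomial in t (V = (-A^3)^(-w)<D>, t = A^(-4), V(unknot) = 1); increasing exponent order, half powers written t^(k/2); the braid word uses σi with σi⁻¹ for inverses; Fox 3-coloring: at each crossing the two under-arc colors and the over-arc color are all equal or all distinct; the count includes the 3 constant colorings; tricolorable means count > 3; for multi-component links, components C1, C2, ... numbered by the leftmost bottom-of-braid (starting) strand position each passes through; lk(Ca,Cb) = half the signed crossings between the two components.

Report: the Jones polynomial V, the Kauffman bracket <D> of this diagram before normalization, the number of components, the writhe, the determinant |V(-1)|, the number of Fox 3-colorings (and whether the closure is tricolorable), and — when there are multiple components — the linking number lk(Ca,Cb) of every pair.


Jones polynomial: V(t) = t^-2 + 2 + t^2
<D> = A^-8 + 2 + A^8; writhe 0
components 3, writhe 0 (4 crossings)
linking number lk(C1,C2) = 0
lk(C1,C3): +1
lk(C2,C3) = -1
3-colorings: 3 of 3^4, det 4 — not tricolorable
note: palindromic: swapping t for 1/t fixes V


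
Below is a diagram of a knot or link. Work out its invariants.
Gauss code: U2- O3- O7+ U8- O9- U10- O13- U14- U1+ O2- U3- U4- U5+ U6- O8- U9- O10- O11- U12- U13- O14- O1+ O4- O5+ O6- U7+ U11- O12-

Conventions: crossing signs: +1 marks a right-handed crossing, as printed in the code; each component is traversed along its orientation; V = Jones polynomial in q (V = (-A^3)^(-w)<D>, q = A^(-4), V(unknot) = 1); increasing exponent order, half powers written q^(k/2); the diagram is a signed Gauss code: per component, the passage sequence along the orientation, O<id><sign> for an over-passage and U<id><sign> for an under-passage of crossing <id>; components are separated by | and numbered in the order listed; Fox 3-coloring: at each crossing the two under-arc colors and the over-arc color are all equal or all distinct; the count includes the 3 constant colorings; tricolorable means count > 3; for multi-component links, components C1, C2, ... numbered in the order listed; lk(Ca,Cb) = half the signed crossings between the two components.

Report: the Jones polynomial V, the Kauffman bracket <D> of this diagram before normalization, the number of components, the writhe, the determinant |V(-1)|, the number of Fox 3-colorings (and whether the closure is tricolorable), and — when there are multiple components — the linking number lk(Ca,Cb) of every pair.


Jones polynomial: V(q) = -q^-10 + q^-9 - q^-8 + q^-7 - q^-6 + q^-5 + q^-3
<D> = A^-12 + A^-4 - 1 + A^4 - A^8 + A^12 - A^16; writhe -8
components 1, writhe -8 (14 crossings)
3-colorings: 3 of 3^14, det 7 — not tricolorable
note: |V(-1)| = 7: so not tricolorable, since 3 does not divide 7


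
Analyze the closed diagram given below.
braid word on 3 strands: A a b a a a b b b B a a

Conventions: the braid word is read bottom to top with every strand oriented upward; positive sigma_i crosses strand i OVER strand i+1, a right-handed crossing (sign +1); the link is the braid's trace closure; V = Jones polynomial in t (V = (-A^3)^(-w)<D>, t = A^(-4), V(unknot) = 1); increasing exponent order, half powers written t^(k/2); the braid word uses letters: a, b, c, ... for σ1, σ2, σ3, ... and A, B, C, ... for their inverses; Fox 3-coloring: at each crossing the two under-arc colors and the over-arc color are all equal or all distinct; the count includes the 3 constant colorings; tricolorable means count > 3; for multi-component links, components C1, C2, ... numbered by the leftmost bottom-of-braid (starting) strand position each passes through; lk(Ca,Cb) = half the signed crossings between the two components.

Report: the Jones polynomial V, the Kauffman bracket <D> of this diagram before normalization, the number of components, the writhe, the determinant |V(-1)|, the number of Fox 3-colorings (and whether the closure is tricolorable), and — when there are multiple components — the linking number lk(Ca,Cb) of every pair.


Jones polynomial: V(t) = t^3 + t^5 - t^8
<D> = -A^-8 + A^4 + A^12; writhe +8
components 1, writhe +8 (12 crossings)
3-colorings: 9 of 3^12, det 3 — tricolorable
note: |V(-1)| = 3: so tricolorable, since 3 divides 3


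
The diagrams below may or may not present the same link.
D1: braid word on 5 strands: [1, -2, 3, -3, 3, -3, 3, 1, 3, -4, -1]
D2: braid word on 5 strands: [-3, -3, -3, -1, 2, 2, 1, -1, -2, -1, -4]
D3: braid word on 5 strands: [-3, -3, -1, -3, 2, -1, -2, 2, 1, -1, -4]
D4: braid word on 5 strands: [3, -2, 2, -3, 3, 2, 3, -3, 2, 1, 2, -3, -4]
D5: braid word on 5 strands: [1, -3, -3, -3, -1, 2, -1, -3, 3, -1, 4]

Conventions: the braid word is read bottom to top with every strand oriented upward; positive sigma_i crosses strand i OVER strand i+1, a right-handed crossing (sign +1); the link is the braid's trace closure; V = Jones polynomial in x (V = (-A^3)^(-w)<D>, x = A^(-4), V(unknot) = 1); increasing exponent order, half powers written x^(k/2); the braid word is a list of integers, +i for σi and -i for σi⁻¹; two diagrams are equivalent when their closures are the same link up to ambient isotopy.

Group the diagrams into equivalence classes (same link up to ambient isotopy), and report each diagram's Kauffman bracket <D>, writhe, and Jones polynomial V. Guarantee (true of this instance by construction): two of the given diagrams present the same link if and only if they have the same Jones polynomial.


classes: {D1} | {D2, D3, D5} | {D4}
V(D1) = -x^(1/2) - x^(5/2)  [11 crossings, <D> = A^-7 + A, w = +1]
D2 (bracket A^-9 + 2A^-1 - A^3 + A^7 - A^11; 11 crossings at w = -5): V = x^(-13/2) - x^(-11/2) + x^(-9/2) - 2x^(-7/2) - x^(-3/2)
D3 (bracket A^-9 + 2A^-1 - A^3 + A^7 - A^11; 11 crossings at w = -5): V = x^(-13/2) - x^(-11/2) + x^(-9/2) - 2x^(-7/2) - x^(-3/2)
V(D4) = -x^(1/2) - x^(3/2) - x^(5/2) + x^(9/2)  [13 crossings, <D> = -A^-9 + A^-1 + A^3 + A^7, w = +3]
V(D5) = x^(-13/2) - x^(-11/2) + x^(-9/2) - 2x^(-7/2) - x^(-3/2)  (w -3, c 11, <D> = A^-3 + 2A^5 - A^9 + A^13 - A^17)
note: V(x) takes 3 values over 5 diagrams, fixing the grouping


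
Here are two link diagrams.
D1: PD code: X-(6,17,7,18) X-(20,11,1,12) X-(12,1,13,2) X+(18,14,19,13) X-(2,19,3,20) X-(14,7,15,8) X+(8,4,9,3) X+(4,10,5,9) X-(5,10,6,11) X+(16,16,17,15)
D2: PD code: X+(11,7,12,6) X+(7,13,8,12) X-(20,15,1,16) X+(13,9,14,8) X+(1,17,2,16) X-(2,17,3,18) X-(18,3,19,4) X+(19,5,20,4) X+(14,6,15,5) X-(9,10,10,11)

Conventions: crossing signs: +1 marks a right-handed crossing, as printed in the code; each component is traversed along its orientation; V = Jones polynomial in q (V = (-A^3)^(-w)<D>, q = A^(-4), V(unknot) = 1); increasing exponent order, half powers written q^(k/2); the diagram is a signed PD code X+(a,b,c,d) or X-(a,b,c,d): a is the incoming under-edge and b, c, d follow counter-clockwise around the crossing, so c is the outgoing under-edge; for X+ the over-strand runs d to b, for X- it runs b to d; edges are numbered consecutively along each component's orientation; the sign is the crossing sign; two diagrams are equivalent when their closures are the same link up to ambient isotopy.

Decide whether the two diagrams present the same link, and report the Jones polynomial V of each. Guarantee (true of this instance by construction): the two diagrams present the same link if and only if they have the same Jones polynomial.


equivalent: no
V(D1) = -q^-6 + 2q^-5 - 3q^-4 + 4q^-3 - 3q^-2 + 3q^-1 - 2 + q  (w -2, c 10, <D> = A^-10 - 2A^-6 + 3A^-2 - 3A^2 + 4A^6 - 3A^10 + 2A^14 - A^18)
V(D2) = q + q^3 - q^4  (w +2, c 10, <D> = -A^-10 + A^-6 + A^2)
why: comparing 2 Jones polynomials yields 2 groups


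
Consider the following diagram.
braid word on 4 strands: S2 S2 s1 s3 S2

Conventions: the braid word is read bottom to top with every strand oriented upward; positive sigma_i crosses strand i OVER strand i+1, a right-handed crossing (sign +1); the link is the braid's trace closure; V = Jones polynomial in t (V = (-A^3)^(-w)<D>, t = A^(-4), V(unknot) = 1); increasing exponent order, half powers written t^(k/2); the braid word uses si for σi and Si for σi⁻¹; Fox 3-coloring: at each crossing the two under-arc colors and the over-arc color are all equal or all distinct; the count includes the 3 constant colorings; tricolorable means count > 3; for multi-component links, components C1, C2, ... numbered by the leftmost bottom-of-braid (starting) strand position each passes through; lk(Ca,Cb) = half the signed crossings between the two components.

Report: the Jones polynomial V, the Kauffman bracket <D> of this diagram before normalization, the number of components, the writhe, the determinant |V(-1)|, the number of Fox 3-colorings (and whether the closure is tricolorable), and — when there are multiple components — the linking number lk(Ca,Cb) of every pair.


V(t) = -t^-4 + t^-3 + t^-1
bracket: -A - A^9 + A^13, w = -1
1 component, writhe -1, over 5 crossings
det 3, colorings 9 of 3^5 — tricolorable
observation: det 3 = |V(-1)|; divisible by 3, so tricolorable


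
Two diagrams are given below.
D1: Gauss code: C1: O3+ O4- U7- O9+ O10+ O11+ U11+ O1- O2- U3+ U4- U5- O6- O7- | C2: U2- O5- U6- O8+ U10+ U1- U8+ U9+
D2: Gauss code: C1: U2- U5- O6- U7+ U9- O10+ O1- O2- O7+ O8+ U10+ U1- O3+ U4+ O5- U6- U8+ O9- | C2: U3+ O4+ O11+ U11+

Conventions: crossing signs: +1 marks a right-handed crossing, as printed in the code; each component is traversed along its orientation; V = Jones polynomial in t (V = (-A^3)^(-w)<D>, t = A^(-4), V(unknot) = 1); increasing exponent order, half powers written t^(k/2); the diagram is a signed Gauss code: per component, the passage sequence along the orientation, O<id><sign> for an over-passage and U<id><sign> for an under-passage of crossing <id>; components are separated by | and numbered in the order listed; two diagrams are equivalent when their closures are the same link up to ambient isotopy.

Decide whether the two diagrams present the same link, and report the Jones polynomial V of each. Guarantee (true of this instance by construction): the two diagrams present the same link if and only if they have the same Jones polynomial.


equivalent: no
V(D1) = -t^(-5/2) - t^(-1/2)  (w -1, c 11, <D> = A^-1 + A^7)
V(D2) = t^(-7/2) - t^(-5/2) + t^(-3/2) - 2t^(-1/2) - t^(3/2)  (w +1, c 11, <D> = A^-3 + 2A^5 - A^9 + A^13 - A^17)
why: V(t) takes 2 values over 2 diagrams, fixing the grouping


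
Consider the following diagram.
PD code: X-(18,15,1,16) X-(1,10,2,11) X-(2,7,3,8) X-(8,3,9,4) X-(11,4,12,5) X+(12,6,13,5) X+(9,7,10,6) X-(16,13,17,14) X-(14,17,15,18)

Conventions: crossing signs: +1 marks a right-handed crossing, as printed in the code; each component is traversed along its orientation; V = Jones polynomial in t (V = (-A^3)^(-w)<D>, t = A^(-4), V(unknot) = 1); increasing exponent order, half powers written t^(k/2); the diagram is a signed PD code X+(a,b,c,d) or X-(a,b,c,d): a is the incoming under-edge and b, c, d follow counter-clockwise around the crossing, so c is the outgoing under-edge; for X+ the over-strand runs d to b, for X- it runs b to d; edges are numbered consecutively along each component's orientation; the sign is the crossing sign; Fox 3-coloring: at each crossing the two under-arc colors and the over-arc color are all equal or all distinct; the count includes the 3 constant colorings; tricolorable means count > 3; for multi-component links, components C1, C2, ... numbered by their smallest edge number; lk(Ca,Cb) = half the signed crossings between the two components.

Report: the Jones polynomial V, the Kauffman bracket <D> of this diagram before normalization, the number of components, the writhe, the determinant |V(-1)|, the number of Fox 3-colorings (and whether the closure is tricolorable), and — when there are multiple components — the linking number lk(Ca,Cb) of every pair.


V(t) = -t^-4 + t^-3 + t^-1
bracket: -A^-11 - A^-3 + A, w = -5
1 component, writhe -5, over 9 crossings
det 3, colorings 9 of 3^9 — tricolorable
observation: the span of V is 3, forcing >= 3 crossings in any diagram


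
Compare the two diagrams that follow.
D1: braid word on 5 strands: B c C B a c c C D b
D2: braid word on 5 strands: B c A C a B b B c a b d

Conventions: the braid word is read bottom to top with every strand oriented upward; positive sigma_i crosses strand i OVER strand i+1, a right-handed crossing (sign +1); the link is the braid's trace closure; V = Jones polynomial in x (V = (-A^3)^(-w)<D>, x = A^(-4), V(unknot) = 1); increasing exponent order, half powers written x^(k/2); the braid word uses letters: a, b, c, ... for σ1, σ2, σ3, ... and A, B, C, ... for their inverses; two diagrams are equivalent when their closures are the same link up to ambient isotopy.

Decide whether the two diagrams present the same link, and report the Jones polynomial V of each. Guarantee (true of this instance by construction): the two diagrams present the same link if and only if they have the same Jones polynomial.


equivalent: yes
V(D1) = 1  (w 0, c 10, <D> = 1)
D2 (bracket A^6; 12 crossings at w = +2): V = 1
why: all 2 diagrams share one V(x), hence one class


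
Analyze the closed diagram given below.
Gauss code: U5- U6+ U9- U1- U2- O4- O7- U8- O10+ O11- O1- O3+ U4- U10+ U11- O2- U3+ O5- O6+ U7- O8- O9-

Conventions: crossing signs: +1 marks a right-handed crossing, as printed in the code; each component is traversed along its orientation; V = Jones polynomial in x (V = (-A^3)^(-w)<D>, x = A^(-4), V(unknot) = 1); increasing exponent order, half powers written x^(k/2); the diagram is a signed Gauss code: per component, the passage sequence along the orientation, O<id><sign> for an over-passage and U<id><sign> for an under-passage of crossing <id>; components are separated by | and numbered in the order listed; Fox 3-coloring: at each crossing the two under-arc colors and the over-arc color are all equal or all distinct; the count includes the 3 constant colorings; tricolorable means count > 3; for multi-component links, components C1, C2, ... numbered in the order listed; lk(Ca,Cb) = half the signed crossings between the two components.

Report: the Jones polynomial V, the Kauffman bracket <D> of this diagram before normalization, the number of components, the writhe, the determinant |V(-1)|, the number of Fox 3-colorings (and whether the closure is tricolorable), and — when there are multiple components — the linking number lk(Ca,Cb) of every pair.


Jones polynomial: V(x) = -x^-6 + x^-5 - x^-4 + 2x^-3 - x^-2 + x^-1
<D> = -A^-11 + A^-7 - 2A^-3 + A - A^5 + A^9; writhe -5
components 1, writhe -5 (11 crossings)
3-colorings: 3 of 3^11, det 7 — not tricolorable
note: the span of V is 5, forcing >= 5 crossings in any diagram


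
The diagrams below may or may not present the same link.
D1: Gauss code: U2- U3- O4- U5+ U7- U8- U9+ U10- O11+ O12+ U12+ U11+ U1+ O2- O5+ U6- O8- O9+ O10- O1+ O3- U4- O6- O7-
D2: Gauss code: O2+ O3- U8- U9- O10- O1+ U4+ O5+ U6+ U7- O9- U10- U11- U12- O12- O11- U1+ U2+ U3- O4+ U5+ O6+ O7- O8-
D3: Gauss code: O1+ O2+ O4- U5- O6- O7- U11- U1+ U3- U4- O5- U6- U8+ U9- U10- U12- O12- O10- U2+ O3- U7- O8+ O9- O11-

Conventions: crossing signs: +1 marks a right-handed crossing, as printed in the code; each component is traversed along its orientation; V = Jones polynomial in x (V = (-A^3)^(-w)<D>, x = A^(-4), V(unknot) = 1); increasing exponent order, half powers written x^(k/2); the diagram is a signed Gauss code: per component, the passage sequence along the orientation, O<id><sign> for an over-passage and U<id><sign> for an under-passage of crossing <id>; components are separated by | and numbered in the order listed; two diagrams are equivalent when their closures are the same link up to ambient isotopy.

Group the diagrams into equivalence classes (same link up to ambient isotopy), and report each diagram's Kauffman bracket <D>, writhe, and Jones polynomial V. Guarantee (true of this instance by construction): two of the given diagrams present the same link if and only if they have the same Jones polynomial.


grouping into links: {D1, D3} | {D2}
V(D1) = -x^-6 + x^-5 - x^-4 + 2x^-3 - x^-2 + x^-1  (w -2, c 12, <D> = A^-2 - A^2 + 2A^6 - A^10 + A^14 - A^18)
V(D2) = 1  (w -2, c 12, <D> = A^-6)
V(D3) = -x^-6 + x^-5 - x^-4 + 2x^-3 - x^-2 + x^-1  [12 crossings, <D> = A^-14 - A^-10 + 2A^-6 - A^-2 + A^2 - A^6, w = -6]
why: 2 classes among 3 diagrams; unequal V(x) rules out equality


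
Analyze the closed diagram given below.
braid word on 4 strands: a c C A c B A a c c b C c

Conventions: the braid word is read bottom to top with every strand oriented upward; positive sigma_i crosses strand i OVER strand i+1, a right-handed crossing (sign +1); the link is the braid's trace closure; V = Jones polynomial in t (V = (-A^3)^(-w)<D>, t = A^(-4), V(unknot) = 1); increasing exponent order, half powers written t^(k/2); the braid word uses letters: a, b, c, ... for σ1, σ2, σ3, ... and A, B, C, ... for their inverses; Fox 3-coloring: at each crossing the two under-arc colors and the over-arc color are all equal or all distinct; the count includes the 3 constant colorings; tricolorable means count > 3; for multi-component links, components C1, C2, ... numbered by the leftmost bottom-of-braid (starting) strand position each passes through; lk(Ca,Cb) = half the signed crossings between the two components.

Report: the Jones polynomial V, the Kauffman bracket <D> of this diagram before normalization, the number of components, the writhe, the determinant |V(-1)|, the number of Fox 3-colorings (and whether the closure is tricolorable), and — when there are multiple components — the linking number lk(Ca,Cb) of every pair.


V = 1 + t + t^2 + t^3
<D> = -A^-3 - A - A^5 - A^9 (w = +3)
3 components over 13 crossings, w = +3
lk(C1,C2): 0
lk(C1,C3) = 0
linking number lk(C2,C3) = +1
9 Fox colorings among 3^13, |V(-1)| = 0: tricolorable
why: |V(-1)| = 0: so tricolorable, since 3 divides 0


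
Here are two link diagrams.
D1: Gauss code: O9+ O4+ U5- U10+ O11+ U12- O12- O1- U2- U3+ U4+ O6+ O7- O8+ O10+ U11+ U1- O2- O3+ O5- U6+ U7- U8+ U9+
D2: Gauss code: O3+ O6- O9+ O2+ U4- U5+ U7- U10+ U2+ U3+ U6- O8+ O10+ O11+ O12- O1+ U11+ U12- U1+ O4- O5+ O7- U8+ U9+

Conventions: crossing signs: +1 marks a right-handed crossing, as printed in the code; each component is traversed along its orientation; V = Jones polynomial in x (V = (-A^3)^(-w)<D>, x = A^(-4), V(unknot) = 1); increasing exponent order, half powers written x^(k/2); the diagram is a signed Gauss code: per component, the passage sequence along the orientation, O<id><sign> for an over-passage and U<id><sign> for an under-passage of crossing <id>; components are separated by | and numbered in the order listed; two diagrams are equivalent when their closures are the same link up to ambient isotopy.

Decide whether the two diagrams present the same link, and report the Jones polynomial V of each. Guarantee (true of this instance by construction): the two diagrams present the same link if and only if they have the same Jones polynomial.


same link: yes
V(D1) = 1  [12 crossings, <D> = A^6, w = +2]
V(D2) = 1  [12 crossings, <D> = A^12, w = +4]
insight: from 12 to 12 crossings by R-moves: one link, two diagrams


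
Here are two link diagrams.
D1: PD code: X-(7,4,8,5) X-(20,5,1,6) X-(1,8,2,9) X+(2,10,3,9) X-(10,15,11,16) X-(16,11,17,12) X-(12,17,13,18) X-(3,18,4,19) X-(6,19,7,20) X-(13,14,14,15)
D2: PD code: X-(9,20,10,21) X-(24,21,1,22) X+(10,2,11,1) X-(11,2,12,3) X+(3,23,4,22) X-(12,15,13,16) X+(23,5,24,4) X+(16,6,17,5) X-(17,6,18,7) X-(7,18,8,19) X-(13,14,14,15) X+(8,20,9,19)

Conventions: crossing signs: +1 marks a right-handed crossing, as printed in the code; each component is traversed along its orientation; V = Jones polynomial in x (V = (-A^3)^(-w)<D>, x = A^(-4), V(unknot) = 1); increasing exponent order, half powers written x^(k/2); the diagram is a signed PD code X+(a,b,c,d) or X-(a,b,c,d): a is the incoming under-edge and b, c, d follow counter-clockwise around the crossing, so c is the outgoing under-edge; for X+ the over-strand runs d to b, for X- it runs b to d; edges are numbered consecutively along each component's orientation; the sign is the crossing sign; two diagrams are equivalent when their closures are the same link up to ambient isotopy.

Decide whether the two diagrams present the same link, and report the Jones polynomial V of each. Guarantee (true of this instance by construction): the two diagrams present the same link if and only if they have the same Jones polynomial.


same link: no
V(D1) = x^-8 - 2x^-7 + x^-6 - 2x^-5 + 2x^-4 + x^-2  [10 crossings, <D> = A^-16 + 2A^-8 - 2A^-4 + 1 - 2A^4 + A^8, w = -8]
V(D2) = 1  (w -2, c 12, <D> = A^-6)
note: comparing 2 Jones polynomials yields 2 groups


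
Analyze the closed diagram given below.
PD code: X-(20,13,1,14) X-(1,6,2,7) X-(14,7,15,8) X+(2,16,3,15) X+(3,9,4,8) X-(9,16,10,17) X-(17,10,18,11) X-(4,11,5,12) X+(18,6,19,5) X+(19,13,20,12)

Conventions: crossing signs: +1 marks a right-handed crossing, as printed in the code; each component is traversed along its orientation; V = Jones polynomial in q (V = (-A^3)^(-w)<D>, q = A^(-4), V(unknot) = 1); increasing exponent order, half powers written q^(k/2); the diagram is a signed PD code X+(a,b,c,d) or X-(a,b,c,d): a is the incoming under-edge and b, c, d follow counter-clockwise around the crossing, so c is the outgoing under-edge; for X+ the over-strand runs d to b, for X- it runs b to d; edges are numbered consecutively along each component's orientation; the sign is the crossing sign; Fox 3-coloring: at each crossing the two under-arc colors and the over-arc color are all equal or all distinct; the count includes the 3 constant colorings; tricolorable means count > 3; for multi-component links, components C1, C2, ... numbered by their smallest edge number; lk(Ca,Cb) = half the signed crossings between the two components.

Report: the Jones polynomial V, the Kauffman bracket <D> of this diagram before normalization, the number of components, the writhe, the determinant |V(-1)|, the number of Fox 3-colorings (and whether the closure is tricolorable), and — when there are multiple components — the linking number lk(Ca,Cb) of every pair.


V(q) = -q^-4 + q^-3 + q^-1
bracket: A^-2 + A^6 - A^10, w = -2
1 component, writhe -2, over 10 crossings
det 3, colorings 9 of 3^10 — tricolorable
observation: w = -2 (over 10 crossings) is diagram-only; (-A^3)^(2) removes it from V


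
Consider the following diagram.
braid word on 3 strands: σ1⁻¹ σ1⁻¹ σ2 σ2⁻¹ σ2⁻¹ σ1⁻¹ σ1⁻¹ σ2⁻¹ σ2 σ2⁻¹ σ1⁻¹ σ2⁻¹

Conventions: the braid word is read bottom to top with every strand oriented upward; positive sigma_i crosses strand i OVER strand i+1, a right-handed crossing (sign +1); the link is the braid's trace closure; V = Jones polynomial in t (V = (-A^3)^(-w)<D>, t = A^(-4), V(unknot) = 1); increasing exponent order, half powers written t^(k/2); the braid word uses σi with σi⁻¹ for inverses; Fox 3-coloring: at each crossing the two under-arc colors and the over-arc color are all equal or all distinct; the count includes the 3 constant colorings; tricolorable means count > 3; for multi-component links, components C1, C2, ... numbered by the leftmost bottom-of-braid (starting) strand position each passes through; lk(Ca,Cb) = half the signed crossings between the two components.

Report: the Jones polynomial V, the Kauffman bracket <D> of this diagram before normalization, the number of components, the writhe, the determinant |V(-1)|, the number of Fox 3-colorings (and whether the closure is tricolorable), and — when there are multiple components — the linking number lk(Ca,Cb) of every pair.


V = -t^-8 + t^-5 + t^-3
<D> = A^-12 + A^-4 - A^8 (w = -8)
1 component over 12 crossings, w = -8
9 Fox colorings among 3^12, |V(-1)| = 3: tricolorable
why: w = -8 shifts under R1 moves; the (-A^3)^(8) factor cancels that in V
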